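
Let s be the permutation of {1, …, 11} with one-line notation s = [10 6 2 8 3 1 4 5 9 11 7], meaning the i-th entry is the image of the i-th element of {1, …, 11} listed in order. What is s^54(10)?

8

Tracing 10 → 11 → … returns to 10 after 10 steps, so 10 lies in a 10-cycle (1 10 11 7 4 8 5 3 2 6).
Since the cycle has length 10, s^54 acts on it the same as s^4 (54 mod 10 = 4).
Stepping 4 places around the cycle: 10 → 11 → 7 → 4 → 8.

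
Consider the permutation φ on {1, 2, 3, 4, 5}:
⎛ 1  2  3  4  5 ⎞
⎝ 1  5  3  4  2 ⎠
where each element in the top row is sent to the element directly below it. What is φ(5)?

The entry below 5 in the array is 2, so φ(5) = 2.

2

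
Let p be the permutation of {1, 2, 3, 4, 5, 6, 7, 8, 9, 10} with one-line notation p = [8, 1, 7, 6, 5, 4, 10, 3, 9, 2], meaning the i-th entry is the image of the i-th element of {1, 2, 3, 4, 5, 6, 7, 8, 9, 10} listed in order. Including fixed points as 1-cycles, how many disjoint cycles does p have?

The cycle decomposition is (1, 8, 3, 7, 10, 2)(4, 6)(5)(9), which has 4 cycles (counting 1-cycles).

4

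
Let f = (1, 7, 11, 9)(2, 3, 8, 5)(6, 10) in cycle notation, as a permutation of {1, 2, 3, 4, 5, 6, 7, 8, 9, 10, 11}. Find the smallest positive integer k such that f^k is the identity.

The cycle type of f is (4, 4, 2, 1).
Since disjoint cycles commute, ord(f) = lcm(4, 4, 2) = 4.

4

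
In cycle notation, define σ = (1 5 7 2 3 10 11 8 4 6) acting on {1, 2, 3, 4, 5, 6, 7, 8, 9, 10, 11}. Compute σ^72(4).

1

4 lies in the 10-cycle (1 5 7 2 3 10 11 8 4 6).
Since the cycle has length 10, σ^72 acts on it the same as σ^2 (72 mod 10 = 2).
Stepping 2 places around the cycle: 4 → 6 → 1.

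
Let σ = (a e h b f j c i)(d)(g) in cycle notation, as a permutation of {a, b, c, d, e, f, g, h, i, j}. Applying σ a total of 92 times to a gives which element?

f

a lies in the 8-cycle (a e h b f j c i).
On an 8-cycle, σ^8 is the identity, so σ^92 = σ^4 there (92 ≡ 4 mod 8).
Stepping 4 places around the cycle: a → e → h → b → f.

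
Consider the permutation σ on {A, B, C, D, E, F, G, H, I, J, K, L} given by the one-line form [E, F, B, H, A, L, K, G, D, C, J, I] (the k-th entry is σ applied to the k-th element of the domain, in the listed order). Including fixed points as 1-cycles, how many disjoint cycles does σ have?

The cycle decomposition is (A E)(B F L I D H G K J C), which has 2 cycles (counting 1-cycles).

2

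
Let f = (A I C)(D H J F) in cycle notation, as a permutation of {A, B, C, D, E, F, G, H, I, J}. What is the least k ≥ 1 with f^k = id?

The disjoint cycles have lengths 4, 3, 1, 1, 1.
The order of f is the least common multiple of its cycle lengths: lcm(4, 3) = 12.

12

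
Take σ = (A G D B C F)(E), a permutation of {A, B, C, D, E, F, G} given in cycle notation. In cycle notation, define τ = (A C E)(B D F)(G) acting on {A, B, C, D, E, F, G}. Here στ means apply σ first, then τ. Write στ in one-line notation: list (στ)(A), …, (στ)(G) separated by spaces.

For each element, apply σ then τ: A → G → G; B → C → E; C → F → B; D → B → D; E → E → A; F → A → C; G → D → F.
Collecting the images, στ = [G E B D A C F].

G E B D A C F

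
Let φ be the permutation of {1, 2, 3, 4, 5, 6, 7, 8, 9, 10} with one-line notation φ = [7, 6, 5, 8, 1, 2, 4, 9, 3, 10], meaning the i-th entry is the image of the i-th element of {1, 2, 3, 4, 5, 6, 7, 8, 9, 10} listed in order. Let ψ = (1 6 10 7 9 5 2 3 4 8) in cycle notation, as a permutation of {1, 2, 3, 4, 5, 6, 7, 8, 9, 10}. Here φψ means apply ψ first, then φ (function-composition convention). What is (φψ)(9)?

ψ(9) = 5, then φ(5) = 1; composing gives (φψ)(9) = 1.

1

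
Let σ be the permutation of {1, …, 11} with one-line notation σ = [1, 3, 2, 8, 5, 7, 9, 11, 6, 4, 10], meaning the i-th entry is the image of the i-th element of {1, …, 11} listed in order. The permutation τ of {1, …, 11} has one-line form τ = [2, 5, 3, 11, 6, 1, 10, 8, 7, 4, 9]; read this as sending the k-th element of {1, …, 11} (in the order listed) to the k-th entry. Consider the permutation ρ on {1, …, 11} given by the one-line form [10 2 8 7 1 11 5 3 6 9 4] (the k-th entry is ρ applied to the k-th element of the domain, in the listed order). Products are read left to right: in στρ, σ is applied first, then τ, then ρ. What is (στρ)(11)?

7

(στρ)(11) = ρ(τ(σ(11))). σ(11) = 10, then τ(10) = 4, then ρ(4) = 7, so the result is 7.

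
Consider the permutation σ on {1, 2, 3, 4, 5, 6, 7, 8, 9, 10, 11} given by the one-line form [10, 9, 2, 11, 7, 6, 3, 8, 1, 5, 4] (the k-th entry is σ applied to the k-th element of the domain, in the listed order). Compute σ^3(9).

Tracing 9 → 1 → … returns to 9 after 7 steps, so 9 lies in a 7-cycle (1, 10, 5, 7, 3, 2, 9).
Advancing 3 steps from 9: 9 → 1 → 10 → 5.

5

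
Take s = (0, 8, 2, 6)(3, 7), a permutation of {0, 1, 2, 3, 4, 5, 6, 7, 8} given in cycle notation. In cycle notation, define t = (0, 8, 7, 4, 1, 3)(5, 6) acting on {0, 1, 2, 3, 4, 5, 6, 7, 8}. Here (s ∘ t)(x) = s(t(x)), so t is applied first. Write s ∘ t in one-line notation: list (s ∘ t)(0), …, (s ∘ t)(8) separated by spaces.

(s ∘ t)(x) = s(t(x)). Computing each image: s(t(0)) = s(8) = 2, s(t(1)) = s(3) = 7, s(t(2)) = s(2) = 6, s(t(3)) = s(0) = 8, s(t(4)) = s(1) = 1, s(t(5)) = s(6) = 0, s(t(6)) = s(5) = 5, s(t(7)) = s(4) = 4, s(t(8)) = s(7) = 3.
Hence s ∘ t = [2 7 6 8 1 0 5 4 3].

2 7 6 8 1 0 5 4 3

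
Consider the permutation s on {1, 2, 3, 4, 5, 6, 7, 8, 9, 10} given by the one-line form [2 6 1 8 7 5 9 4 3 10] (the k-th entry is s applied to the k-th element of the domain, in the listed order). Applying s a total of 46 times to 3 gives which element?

Tracing 3 → 1 → … returns to 3 after 7 steps, so 3 lies in a 7-cycle (1 2 6 5 7 9 3).
Powers repeat with period 7 on this cycle, and 46 mod 7 = 4, so s^46(3) = s^4(3).
Advancing 4 steps from 3: 3 → 1 → 2 → 6 → 5.

5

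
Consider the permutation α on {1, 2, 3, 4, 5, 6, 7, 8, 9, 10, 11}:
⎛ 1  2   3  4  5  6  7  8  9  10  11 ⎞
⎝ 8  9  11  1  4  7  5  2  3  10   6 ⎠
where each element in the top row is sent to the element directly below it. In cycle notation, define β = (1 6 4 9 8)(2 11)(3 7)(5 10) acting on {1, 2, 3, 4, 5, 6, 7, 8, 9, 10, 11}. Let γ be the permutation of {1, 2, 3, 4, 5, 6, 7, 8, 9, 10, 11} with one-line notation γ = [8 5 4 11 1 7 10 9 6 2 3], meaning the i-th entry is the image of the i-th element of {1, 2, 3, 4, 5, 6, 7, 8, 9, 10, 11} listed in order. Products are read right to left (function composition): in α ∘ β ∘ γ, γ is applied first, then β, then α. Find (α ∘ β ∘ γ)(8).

(α ∘ β ∘ γ)(8) = α(β(γ(8))). γ(8) = 9, then β(9) = 8, then α(8) = 2, so the result is 2.

2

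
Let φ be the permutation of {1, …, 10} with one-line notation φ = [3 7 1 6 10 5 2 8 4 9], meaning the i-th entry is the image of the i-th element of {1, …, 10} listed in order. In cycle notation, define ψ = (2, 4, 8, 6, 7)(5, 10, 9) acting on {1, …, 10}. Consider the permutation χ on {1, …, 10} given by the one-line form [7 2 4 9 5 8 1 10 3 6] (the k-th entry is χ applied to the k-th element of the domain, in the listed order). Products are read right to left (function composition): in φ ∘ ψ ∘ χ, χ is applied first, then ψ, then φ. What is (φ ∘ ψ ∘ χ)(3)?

Apply the permutations in order: χ(3) = 4, then ψ(4) = 8, then φ(8) = 8. So (φ ∘ ψ ∘ χ)(3) = 8.

8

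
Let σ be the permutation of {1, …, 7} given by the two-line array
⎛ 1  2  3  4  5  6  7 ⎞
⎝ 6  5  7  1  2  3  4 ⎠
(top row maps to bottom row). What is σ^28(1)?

Tracing 1 → 6 → … returns to 1 after 5 steps, so 1 lies in a 5-cycle (1 6 3 7 4).
Powers repeat with period 5 on this cycle, and 28 mod 5 = 3, so σ^28(1) = σ^3(1).
Advancing 3 steps from 1: 1 → 6 → 3 → 7.

7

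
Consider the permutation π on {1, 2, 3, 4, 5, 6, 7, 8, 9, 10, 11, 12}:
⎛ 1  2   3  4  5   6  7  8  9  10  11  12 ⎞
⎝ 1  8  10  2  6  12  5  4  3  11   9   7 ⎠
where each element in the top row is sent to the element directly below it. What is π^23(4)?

8

Tracing 4 → 2 → … returns to 4 after 3 steps, so 4 lies in a 3-cycle (2 8 4).
Since the cycle has length 3, π^23 acts on it the same as π^2 (23 mod 3 = 2).
Advancing 2 steps from 4: 4 → 2 → 8.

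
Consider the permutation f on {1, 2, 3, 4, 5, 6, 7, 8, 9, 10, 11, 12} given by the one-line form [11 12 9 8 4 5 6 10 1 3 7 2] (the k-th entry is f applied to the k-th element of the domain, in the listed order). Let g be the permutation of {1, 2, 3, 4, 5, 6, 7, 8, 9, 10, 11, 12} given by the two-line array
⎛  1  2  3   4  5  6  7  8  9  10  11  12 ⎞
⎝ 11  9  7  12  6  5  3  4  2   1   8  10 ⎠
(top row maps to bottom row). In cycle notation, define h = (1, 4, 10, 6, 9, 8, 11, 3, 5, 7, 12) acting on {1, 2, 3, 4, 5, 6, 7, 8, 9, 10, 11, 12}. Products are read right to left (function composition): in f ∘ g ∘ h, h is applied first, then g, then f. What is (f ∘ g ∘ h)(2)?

Chase 2: h(2) = 2; g(2) = 9; f(9) = 1. Hence (f ∘ g ∘ h)(2) = 1.

1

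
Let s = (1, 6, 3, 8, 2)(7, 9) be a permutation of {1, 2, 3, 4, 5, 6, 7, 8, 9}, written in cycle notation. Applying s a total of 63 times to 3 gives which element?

1

3 lies in the 5-cycle (1, 6, 3, 8, 2).
On a 5-cycle, s^5 is the identity, so s^63 = s^3 there (63 ≡ 3 mod 5).
Stepping 3 places around the cycle: 3 → 8 → 2 → 1.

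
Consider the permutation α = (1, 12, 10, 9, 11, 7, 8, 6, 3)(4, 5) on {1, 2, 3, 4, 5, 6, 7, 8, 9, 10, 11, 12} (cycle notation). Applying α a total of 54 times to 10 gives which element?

10 lies in the 9-cycle (1, 12, 10, 9, 11, 7, 8, 6, 3).
Powers repeat with period 9 on this cycle, and 54 mod 9 = 0, so α^54(10) = α^0(10).
So α^54(10) = 10.

10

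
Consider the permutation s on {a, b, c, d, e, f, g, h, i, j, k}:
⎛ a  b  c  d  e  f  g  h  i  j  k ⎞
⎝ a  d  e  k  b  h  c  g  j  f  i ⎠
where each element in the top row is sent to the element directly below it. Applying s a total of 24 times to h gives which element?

b

Tracing h → g → … returns to h after 10 steps, so h lies in a 10-cycle (b, d, k, i, j, f, h, g, c, e).
On a 10-cycle, s^10 is the identity, so s^24 = s^4 there (24 ≡ 4 mod 10).
Stepping 4 places around the cycle: h → g → c → e → b.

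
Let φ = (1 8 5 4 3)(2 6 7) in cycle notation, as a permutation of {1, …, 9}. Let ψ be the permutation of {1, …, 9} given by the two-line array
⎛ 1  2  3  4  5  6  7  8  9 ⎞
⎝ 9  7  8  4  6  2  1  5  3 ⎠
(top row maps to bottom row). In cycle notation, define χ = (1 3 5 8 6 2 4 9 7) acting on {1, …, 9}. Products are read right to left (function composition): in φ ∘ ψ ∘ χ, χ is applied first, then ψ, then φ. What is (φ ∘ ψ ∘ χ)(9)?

8

Chase 9: χ(9) = 7; ψ(7) = 1; φ(1) = 8. Hence (φ ∘ ψ ∘ χ)(9) = 8.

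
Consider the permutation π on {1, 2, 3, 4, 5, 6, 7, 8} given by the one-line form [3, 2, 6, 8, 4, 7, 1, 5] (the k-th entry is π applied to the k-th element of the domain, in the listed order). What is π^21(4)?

Tracing 4 → 8 → … returns to 4 after 3 steps, so 4 lies in a 3-cycle (4, 8, 5).
Powers repeat with period 3 on this cycle, and 21 mod 3 = 0, so π^21(4) = π^0(4).
So π^21(4) = 4.

4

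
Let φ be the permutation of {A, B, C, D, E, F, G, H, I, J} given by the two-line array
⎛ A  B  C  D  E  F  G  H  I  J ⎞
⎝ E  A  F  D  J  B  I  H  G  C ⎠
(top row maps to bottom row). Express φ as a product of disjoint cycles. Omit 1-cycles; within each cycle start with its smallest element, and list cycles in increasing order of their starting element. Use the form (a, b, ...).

Iterating φ from A gives A → E → J → C → F → B → A; that is the 6-cycle (A, E, J, C, F, B).
Continuing from each remaining unvisited element yields (A, E, J, C, F, B)(G, I).

(A, E, J, C, F, B)(G, I)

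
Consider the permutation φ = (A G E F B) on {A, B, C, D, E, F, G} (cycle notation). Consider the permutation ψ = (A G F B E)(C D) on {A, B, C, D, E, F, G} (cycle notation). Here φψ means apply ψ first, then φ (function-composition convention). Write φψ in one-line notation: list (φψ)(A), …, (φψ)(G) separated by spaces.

E F D C G A B

(φψ)(x) = φ(ψ(x)). Computing each image: φ(ψ(A)) = φ(G) = E, φ(ψ(B)) = φ(E) = F, φ(ψ(C)) = φ(D) = D, φ(ψ(D)) = φ(C) = C, φ(ψ(E)) = φ(A) = G, φ(ψ(F)) = φ(B) = A, φ(ψ(G)) = φ(F) = B.
Hence φψ = [E F D C G A B].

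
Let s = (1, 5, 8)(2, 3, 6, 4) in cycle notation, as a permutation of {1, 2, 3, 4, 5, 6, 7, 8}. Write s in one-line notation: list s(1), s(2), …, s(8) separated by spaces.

5 3 6 2 8 4 7 1

Each element maps to the next entry in its cycle (wrapping to the front): 1↦5, 2↦3, 3↦6, 4↦2, 5↦8, 6↦4, 7↦7, 8↦1.
So the one-line form is 5 3 6 2 8 4 7 1.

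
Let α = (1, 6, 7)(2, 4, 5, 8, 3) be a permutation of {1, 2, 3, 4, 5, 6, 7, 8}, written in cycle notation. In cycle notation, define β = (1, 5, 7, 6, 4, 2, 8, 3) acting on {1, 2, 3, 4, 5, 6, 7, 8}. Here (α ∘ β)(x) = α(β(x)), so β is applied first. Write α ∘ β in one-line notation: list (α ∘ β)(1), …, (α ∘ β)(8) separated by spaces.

8 3 6 4 1 5 7 2

(α ∘ β)(x) = α(β(x)). Computing each image: α(β(1)) = α(5) = 8, α(β(2)) = α(8) = 3, α(β(3)) = α(1) = 6, α(β(4)) = α(2) = 4, α(β(5)) = α(7) = 1, α(β(6)) = α(4) = 5, α(β(7)) = α(6) = 7, α(β(8)) = α(3) = 2.
Hence α ∘ β = [8 3 6 4 1 5 7 2].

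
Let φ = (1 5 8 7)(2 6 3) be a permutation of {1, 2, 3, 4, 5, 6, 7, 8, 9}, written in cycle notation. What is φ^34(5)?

7

5 lies in the 4-cycle (1 5 8 7).
On a 4-cycle, φ^4 is the identity, so φ^34 = φ^2 there (34 ≡ 2 mod 4).
Stepping 2 places around the cycle: 5 → 8 → 7.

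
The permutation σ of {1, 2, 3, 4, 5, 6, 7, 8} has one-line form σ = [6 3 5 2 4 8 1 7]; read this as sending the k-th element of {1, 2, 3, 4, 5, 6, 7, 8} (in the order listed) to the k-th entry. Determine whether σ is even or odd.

In disjoint-cycle form the cycle lengths are 4, 4.
A cycle is odd iff its length is even; σ has 2 even-length cycles, so sgn(σ) = (−1)^2 and σ is even.

even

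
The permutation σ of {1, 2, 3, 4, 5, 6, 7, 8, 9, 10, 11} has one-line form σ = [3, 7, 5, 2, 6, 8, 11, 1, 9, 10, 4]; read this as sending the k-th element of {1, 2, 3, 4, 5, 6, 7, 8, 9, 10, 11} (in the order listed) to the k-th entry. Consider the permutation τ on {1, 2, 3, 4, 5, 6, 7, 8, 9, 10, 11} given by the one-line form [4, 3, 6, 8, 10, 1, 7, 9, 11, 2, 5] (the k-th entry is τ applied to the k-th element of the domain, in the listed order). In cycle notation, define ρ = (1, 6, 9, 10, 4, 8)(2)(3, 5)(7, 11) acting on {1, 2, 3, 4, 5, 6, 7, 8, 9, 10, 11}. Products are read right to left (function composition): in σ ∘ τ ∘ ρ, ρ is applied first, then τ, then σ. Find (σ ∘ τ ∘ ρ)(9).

(σ ∘ τ ∘ ρ)(9) = σ(τ(ρ(9))). ρ(9) = 10, then τ(10) = 2, then σ(2) = 7, so the result is 7.

7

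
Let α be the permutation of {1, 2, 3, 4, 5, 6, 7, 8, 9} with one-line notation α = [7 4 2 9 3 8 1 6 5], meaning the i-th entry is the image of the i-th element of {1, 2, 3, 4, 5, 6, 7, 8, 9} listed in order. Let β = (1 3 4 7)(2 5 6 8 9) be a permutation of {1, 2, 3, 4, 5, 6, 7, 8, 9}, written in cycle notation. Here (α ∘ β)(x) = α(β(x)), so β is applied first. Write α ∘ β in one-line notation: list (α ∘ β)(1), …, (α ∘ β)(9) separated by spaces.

2 3 9 1 8 6 7 5 4

(α ∘ β)(x) = α(β(x)). Computing each image: α(β(1)) = α(3) = 2, α(β(2)) = α(5) = 3, α(β(3)) = α(4) = 9, α(β(4)) = α(7) = 1, α(β(5)) = α(6) = 8, α(β(6)) = α(8) = 6, α(β(7)) = α(1) = 7, α(β(8)) = α(9) = 5, α(β(9)) = α(2) = 4.
Hence α ∘ β = [2 3 9 1 8 6 7 5 4].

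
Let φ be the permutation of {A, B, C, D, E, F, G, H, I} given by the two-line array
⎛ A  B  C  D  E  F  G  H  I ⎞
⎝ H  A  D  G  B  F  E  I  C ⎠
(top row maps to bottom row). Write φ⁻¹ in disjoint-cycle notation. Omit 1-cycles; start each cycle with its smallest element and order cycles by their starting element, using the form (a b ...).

First write φ in disjoint cycles: (A H I C D G E B).
Reversing each cycle (and rotating so the smallest element leads) gives φ⁻¹ = (A B E G D C I H).

(A B E G D C I H)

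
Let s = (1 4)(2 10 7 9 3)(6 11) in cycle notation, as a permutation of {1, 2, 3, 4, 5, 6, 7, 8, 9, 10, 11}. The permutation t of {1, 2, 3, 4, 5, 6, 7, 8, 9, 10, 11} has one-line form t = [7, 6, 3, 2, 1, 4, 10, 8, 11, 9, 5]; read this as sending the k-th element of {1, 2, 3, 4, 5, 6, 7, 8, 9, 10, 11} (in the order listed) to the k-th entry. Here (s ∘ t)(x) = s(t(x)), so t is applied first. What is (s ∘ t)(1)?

First apply t: t(1) = 7, then s(7) = 9. Thus (s ∘ t)(1) = 9.

9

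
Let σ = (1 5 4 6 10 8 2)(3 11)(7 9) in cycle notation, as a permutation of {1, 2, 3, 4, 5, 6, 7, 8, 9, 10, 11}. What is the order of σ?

The disjoint cycles have lengths 7, 2, 2.
The order is lcm(7, 2, 2) = 14.

14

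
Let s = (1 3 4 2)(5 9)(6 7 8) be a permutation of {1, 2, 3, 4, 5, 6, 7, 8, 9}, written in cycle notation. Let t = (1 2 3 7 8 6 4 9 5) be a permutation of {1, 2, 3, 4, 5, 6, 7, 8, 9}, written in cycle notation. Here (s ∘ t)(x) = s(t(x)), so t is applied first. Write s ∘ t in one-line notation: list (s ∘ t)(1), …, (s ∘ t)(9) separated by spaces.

(s ∘ t)(x) = s(t(x)). Computing each image: s(t(1)) = s(2) = 1, s(t(2)) = s(3) = 4, s(t(3)) = s(7) = 8, s(t(4)) = s(9) = 5, s(t(5)) = s(1) = 3, s(t(6)) = s(4) = 2, s(t(7)) = s(8) = 6, s(t(8)) = s(6) = 7, s(t(9)) = s(5) = 9.
Hence s ∘ t = [1 4 8 5 3 2 6 7 9].

1 4 8 5 3 2 6 7 9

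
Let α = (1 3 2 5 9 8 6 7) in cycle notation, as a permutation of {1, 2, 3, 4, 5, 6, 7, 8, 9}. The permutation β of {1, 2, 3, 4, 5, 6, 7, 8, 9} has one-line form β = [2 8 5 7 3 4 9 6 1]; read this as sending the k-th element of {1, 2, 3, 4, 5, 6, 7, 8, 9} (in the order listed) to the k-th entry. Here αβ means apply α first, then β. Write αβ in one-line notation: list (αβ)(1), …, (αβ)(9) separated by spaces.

5 3 8 7 1 9 2 4 6

(αβ)(x) = β(α(x)). Computing each image: β(α(1)) = β(3) = 5, β(α(2)) = β(5) = 3, β(α(3)) = β(2) = 8, β(α(4)) = β(4) = 7, β(α(5)) = β(9) = 1, β(α(6)) = β(7) = 9, β(α(7)) = β(1) = 2, β(α(8)) = β(6) = 4, β(α(9)) = β(8) = 6.
Hence αβ = [5 3 8 7 1 9 2 4 6].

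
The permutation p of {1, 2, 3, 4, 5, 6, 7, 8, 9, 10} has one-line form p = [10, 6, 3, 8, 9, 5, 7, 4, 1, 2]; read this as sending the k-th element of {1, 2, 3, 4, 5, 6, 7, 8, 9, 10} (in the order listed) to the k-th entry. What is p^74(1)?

Tracing 1 → 10 → … returns to 1 after 6 steps, so 1 lies in a 6-cycle (1 10 2 6 5 9).
Since the cycle has length 6, p^74 acts on it the same as p^2 (74 mod 6 = 2).
Stepping 2 places around the cycle: 1 → 10 → 2.

2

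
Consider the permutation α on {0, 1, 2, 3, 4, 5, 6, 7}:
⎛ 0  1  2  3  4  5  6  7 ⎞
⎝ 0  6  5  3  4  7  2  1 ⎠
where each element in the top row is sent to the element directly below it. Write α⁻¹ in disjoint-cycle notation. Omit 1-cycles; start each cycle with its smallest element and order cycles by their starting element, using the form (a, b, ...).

The cycle decomposition of α is (1, 6, 2, 5, 7).
Reversing each cycle (and rotating so the smallest element leads) gives α⁻¹ = (1, 7, 5, 2, 6).

(1, 7, 5, 2, 6)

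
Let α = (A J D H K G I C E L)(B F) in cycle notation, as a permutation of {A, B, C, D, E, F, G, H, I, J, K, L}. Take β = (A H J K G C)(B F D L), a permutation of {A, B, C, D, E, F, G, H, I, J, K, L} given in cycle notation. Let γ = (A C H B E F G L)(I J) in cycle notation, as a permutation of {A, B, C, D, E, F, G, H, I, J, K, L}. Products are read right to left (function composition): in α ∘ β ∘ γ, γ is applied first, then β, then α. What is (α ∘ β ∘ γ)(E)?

Chase E: γ(E) = F; β(F) = D; α(D) = H. Hence (α ∘ β ∘ γ)(E) = H.

H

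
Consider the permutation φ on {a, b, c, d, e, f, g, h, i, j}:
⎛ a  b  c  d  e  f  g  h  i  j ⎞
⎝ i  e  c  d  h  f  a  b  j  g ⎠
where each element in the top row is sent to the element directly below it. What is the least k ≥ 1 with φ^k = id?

12

Decomposing into disjoint cycles gives cycle lengths 4, 3, 1, 1, 1.
Since disjoint cycles commute, ord(φ) = lcm(4, 3) = 12.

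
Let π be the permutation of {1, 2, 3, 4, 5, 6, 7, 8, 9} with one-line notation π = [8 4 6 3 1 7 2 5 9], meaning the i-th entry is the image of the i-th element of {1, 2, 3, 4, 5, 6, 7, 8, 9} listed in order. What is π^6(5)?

5

Tracing 5 → 1 → … returns to 5 after 3 steps, so 5 lies in a 3-cycle (1, 8, 5).
Since the cycle has length 3, π^6 acts on it the same as π^0 (6 mod 3 = 0).
So π^6(5) = 5.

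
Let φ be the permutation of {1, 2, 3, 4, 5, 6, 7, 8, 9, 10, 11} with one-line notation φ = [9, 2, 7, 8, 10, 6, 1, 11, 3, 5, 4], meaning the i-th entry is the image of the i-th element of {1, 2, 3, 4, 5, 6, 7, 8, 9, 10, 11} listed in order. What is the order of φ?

12

The disjoint-cycle form of φ has cycle lengths 4, 3, 2, 1, 1.
The order of φ is the least common multiple of its cycle lengths: lcm(4, 3, 2) = 12.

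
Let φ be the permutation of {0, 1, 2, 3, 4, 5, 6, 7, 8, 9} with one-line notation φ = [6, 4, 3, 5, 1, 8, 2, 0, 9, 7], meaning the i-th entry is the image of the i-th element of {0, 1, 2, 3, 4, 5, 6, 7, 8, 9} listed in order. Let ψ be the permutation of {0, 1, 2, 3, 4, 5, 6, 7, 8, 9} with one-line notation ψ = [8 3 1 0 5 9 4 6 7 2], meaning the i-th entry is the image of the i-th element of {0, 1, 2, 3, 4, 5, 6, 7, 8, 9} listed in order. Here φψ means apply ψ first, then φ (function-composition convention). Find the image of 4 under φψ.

8

ψ(4) = 5, then φ(5) = 8; composing gives (φψ)(4) = 8.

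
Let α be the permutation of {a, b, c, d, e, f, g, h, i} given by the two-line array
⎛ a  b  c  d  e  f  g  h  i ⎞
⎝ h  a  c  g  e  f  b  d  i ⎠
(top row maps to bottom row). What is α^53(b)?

Tracing b → a → … returns to b after 5 steps, so b lies in a 5-cycle (a, h, d, g, b).
On a 5-cycle, α^5 is the identity, so α^53 = α^3 there (53 ≡ 3 mod 5).
Advancing 3 steps from b: b → a → h → d.

d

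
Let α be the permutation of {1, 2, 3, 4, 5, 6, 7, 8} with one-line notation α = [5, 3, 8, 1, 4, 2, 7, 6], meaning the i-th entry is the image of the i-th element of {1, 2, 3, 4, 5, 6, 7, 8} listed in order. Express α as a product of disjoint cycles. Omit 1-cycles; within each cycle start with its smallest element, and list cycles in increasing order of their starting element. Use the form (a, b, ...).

From 1: 1 → 5 → 4 → 1, closing the cycle (1, 5, 4).
Repeating from the next unused element and collecting all non-trivial cycles gives (1, 5, 4)(2, 3, 8, 6).

(1, 5, 4)(2, 3, 8, 6)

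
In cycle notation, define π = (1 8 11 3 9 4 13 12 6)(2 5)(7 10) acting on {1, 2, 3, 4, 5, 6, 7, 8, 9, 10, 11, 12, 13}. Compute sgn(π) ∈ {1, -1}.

The cycle lengths are 9, 2, 2.
A cycle is odd iff its length is even; π has 2 even-length cycles, so sgn(π) = (−1)^2 and π is even.

1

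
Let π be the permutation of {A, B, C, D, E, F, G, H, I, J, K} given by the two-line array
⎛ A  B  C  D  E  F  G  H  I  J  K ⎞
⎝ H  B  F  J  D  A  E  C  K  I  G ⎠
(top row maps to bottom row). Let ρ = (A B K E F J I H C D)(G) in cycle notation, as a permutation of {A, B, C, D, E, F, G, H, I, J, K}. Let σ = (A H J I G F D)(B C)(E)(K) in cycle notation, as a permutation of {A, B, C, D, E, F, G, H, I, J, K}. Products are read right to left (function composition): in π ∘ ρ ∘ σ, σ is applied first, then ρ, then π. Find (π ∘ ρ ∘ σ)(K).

Chase K: σ(K) = K; ρ(K) = E; π(E) = D. Hence (π ∘ ρ ∘ σ)(K) = D.

D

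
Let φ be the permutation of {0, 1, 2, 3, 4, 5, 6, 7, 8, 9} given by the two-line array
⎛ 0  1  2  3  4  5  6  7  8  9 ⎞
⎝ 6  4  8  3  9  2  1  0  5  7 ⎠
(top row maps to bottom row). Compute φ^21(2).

2

Tracing 2 → 8 → … returns to 2 after 3 steps, so 2 lies in a 3-cycle (2 8 5).
Since the cycle has length 3, φ^21 acts on it the same as φ^0 (21 mod 3 = 0).
So φ^21(2) = 2.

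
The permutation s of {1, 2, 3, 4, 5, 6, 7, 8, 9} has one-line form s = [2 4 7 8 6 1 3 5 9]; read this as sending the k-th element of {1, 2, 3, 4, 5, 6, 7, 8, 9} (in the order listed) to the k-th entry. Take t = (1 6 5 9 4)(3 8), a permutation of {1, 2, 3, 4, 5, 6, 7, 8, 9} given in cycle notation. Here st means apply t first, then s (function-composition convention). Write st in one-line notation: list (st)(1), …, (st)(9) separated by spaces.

(st)(x) = s(t(x)). Computing each image: s(t(1)) = s(6) = 1, s(t(2)) = s(2) = 4, s(t(3)) = s(8) = 5, s(t(4)) = s(1) = 2, s(t(5)) = s(9) = 9, s(t(6)) = s(5) = 6, s(t(7)) = s(7) = 3, s(t(8)) = s(3) = 7, s(t(9)) = s(4) = 8.
Hence st = [1 4 5 2 9 6 3 7 8].

1 4 5 2 9 6 3 7 8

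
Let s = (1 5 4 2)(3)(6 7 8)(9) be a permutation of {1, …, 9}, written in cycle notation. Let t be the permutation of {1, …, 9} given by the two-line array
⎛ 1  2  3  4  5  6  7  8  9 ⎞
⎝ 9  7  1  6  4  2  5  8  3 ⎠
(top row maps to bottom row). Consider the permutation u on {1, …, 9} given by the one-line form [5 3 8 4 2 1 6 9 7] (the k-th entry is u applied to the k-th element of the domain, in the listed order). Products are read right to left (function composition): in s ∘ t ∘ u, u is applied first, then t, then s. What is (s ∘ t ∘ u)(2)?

5

Chase 2: u(2) = 3; t(3) = 1; s(1) = 5. Hence (s ∘ t ∘ u)(2) = 5.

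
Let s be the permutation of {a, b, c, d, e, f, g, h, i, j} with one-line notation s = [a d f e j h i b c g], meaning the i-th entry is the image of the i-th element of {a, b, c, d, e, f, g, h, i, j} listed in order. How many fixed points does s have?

The fixed points (elements with s(x) = x) are {a}, so there is 1.

1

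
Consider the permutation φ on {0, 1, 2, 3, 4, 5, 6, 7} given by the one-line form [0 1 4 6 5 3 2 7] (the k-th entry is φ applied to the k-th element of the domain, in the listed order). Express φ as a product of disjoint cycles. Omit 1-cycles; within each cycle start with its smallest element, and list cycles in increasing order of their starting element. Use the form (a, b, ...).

From 2: 2 → 4 → 5 → 3 → 6 → 2, closing the cycle (2, 4, 5, 3, 6).
Repeating from the next unused element and collecting all non-trivial cycles gives (2, 4, 5, 3, 6).

(2, 4, 5, 3, 6)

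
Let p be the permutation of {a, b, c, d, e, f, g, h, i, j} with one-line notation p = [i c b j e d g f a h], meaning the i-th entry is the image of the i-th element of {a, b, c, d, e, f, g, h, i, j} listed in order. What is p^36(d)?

Tracing d → j → … returns to d after 4 steps, so d lies in a 4-cycle (d j h f).
Powers repeat with period 4 on this cycle, and 36 mod 4 = 0, so p^36(d) = p^0(d).
So p^36(d) = d.

d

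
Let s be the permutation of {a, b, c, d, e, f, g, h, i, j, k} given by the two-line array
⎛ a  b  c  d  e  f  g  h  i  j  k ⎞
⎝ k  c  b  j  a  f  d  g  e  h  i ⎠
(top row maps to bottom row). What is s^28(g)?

g

Tracing g → d → … returns to g after 4 steps, so g lies in a 4-cycle (d, j, h, g).
Powers repeat with period 4 on this cycle, and 28 mod 4 = 0, so s^28(g) = s^0(g).
So s^28(g) = g.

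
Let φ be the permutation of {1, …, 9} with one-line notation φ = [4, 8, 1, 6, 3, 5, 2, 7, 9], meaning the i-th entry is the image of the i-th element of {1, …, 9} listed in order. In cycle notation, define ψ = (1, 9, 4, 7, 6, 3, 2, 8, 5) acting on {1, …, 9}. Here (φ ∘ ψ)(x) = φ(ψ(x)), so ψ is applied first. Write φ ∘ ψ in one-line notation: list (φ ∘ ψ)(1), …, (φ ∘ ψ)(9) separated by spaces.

(φ ∘ ψ)(x) = φ(ψ(x)). Computing each image: φ(ψ(1)) = φ(9) = 9, φ(ψ(2)) = φ(8) = 7, φ(ψ(3)) = φ(2) = 8, φ(ψ(4)) = φ(7) = 2, φ(ψ(5)) = φ(1) = 4, φ(ψ(6)) = φ(3) = 1, φ(ψ(7)) = φ(6) = 5, φ(ψ(8)) = φ(5) = 3, φ(ψ(9)) = φ(4) = 6.
Hence φ ∘ ψ = [9 7 8 2 4 1 5 3 6].

9 7 8 2 4 1 5 3 6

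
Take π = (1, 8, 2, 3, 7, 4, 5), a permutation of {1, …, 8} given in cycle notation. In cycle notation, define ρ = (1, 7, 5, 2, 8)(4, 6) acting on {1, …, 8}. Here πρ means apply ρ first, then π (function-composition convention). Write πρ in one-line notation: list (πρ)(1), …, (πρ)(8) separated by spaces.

(πρ)(x) = π(ρ(x)). Computing each image: π(ρ(1)) = π(7) = 4, π(ρ(2)) = π(8) = 2, π(ρ(3)) = π(3) = 7, π(ρ(4)) = π(6) = 6, π(ρ(5)) = π(2) = 3, π(ρ(6)) = π(4) = 5, π(ρ(7)) = π(5) = 1, π(ρ(8)) = π(1) = 8.
Hence πρ = [4 2 7 6 3 5 1 8].

4 2 7 6 3 5 1 8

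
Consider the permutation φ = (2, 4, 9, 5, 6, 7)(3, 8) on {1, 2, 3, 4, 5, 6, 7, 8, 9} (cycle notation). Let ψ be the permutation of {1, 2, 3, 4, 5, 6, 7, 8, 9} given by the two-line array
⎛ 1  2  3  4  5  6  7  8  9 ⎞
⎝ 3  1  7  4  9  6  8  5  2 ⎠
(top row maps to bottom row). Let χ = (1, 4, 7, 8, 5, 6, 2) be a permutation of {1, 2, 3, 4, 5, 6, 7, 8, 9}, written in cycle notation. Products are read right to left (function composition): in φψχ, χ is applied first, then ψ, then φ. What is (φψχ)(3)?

Apply the permutations in order: χ(3) = 3, then ψ(3) = 7, then φ(7) = 2. So (φψχ)(3) = 2.

2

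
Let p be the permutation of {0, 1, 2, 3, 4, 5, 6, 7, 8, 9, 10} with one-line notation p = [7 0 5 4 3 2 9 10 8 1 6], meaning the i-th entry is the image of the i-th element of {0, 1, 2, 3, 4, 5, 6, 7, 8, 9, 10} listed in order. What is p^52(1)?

Tracing 1 → 0 → … returns to 1 after 6 steps, so 1 lies in a 6-cycle (0 7 10 6 9 1).
Since the cycle has length 6, p^52 acts on it the same as p^4 (52 mod 6 = 4).
Advancing 4 steps from 1: 1 → 0 → 7 → 10 → 6.

6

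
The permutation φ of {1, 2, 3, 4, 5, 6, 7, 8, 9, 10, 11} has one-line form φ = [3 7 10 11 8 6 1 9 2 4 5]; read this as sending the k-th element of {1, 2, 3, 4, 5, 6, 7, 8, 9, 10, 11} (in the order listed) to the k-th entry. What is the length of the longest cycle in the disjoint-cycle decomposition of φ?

Decomposing into disjoint cycles gives (1 3 10 4 11 5 8 9 2 7); the longest has length 10.

10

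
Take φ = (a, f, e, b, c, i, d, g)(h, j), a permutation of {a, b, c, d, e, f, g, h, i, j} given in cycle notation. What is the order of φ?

The disjoint cycles have lengths 8, 2.
The order of φ is the least common multiple of its cycle lengths: lcm(8, 2) = 8.

8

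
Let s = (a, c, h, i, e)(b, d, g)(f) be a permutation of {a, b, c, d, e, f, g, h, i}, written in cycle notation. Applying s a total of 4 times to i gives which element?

i lies in the 5-cycle (a, c, h, i, e).
Stepping 4 places around the cycle: i → e → a → c → h.

h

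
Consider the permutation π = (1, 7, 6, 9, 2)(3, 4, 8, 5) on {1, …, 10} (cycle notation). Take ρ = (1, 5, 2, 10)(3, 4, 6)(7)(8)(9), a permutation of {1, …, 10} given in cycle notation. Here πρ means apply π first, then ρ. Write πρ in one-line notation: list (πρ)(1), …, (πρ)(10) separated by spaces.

7 5 6 8 4 9 3 2 10 1

For each element, apply π then ρ: 1 → 7 → 7; 2 → 1 → 5; 3 → 4 → 6; 4 → 8 → 8; 5 → 3 → 4; 6 → 9 → 9; 7 → 6 → 3; 8 → 5 → 2; 9 → 2 → 10; 10 → 10 → 1.
So πρ in one-line form is 7 5 6 8 4 9 3 2 10 1.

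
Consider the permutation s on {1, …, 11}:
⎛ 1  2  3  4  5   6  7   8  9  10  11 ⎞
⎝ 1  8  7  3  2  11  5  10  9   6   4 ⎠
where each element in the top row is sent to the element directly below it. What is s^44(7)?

Tracing 7 → 5 → … returns to 7 after 9 steps, so 7 lies in a 9-cycle (2 8 10 6 11 4 3 7 5).
Since the cycle has length 9, s^44 acts on it the same as s^8 (44 mod 9 = 8).
Advancing 8 steps from 7: 7 → 5 → 2 → 8 → 10 → 6 → 11 → 4 → 3.

3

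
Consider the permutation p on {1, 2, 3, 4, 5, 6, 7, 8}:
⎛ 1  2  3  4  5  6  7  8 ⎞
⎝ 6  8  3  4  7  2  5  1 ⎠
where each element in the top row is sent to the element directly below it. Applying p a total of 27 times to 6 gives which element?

Tracing 6 → 2 → … returns to 6 after 4 steps, so 6 lies in a 4-cycle (1, 6, 2, 8).
On a 4-cycle, p^4 is the identity, so p^27 = p^3 there (27 ≡ 3 mod 4).
Advancing 3 steps from 6: 6 → 2 → 8 → 1.

1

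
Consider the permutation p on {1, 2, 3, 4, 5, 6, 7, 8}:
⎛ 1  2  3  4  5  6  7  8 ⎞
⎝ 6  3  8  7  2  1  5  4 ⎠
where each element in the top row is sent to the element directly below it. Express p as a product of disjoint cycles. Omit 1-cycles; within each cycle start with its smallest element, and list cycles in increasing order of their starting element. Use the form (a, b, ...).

(1, 6)(2, 3, 8, 4, 7, 5)

Start at 1 and follow images: 1 → 6 → 1, giving the cycle (1, 6).
Continuing from each remaining unvisited element yields (1, 6)(2, 3, 8, 4, 7, 5).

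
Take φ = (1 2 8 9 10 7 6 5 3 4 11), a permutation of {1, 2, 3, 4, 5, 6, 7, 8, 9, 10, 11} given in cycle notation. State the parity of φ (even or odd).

even

The cycle lengths are 11.
A cycle of length ℓ contributes ℓ−1 transpositions, so φ is a product of 10 transpositions — even.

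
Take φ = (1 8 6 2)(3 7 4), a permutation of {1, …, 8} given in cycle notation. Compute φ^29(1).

1 lies in the 4-cycle (1 8 6 2).
Since the cycle has length 4, φ^29 acts on it the same as φ^1 (29 mod 4 = 1).
Stepping 1 place around the cycle: 1 → 8.

8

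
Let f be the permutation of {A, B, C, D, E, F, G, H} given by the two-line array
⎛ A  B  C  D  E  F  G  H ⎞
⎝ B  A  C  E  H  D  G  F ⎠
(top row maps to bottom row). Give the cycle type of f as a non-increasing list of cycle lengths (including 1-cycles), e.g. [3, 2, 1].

[4, 2, 1, 1]

The disjoint cycles are (A B)(C)(D E H F)(G), with lengths 4, 2, 1, 1 in non-increasing order.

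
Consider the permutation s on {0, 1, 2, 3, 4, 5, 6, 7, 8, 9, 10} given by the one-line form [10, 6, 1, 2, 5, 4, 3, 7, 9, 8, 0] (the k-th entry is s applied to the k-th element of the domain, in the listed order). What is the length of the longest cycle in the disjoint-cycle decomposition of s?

Decomposing into disjoint cycles gives (0, 10)(1, 6, 3, 2)(4, 5)(8, 9); the longest has length 4.

4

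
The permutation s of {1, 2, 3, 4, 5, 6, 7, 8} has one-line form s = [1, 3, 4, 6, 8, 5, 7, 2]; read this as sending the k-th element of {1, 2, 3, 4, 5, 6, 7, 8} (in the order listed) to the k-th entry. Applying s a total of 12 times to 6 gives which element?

6

Tracing 6 → 5 → … returns to 6 after 6 steps, so 6 lies in a 6-cycle (2, 3, 4, 6, 5, 8).
On a 6-cycle, s^6 is the identity, so s^12 = s^0 there (12 ≡ 0 mod 6).
So s^12(6) = 6.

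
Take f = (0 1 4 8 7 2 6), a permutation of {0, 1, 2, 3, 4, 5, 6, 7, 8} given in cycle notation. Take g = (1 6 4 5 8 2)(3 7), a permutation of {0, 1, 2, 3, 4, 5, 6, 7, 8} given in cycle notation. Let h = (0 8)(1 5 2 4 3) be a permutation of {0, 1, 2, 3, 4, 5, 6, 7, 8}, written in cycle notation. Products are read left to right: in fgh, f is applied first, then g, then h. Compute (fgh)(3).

7

Apply the permutations in order: f(3) = 3, then g(3) = 7, then h(7) = 7. So (fgh)(3) = 7.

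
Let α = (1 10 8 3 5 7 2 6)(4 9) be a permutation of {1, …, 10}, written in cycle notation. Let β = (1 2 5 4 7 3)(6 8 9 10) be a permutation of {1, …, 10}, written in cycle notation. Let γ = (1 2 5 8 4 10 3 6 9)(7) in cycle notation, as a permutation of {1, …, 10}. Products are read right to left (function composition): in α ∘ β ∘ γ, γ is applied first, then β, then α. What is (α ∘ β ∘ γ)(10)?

10

Apply the permutations in order: γ(10) = 3, then β(3) = 1, then α(1) = 10. So (α ∘ β ∘ γ)(10) = 10.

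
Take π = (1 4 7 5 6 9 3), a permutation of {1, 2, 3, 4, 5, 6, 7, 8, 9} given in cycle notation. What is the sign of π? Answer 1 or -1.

1

The cycle lengths are 7, 1, 1.
A cycle of length ℓ contributes ℓ−1 transpositions, so π is a product of 6 transpositions — even.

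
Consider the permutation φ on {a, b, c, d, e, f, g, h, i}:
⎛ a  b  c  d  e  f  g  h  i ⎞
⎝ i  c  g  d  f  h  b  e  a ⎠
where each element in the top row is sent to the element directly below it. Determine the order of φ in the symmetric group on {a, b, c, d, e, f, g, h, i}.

6

The disjoint-cycle form of φ has cycle lengths 3, 3, 2, 1.
Since disjoint cycles commute, ord(φ) = lcm(3, 3, 2) = 6.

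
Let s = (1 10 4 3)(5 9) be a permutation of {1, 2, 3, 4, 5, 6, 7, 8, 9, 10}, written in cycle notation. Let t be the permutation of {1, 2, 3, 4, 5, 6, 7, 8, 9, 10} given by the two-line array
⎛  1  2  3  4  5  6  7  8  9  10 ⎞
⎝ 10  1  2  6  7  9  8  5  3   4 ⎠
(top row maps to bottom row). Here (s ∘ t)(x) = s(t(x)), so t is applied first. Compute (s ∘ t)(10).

3

First apply t: t(10) = 4, then s(4) = 3. Thus (s ∘ t)(10) = 3.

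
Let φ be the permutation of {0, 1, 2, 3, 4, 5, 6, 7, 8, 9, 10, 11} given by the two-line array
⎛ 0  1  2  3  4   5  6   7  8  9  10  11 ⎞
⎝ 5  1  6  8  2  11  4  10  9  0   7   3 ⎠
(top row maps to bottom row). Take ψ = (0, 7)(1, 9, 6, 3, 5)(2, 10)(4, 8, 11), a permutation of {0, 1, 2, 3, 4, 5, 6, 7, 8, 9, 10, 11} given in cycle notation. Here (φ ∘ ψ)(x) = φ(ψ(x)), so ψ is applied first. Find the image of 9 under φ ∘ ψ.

4

(φ ∘ ψ)(9) = φ(ψ(9)). ψ(9) = 6, then φ(6) = 4. So (φ ∘ ψ)(9) = 4.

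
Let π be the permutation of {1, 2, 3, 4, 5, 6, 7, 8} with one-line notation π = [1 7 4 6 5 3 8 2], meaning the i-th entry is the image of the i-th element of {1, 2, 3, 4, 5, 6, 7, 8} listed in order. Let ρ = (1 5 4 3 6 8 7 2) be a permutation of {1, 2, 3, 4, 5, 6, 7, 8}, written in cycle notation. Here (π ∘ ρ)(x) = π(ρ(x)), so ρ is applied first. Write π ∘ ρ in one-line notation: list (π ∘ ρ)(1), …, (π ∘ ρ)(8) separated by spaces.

5 1 3 4 6 2 7 8

Chase each element through ρ then π: 1 → 5 → 5; 2 → 1 → 1; 3 → 6 → 3; 4 → 3 → 4; 5 → 4 → 6; 6 → 8 → 2; 7 → 2 → 7; 8 → 7 → 8.
Collecting the images, π ∘ ρ = [5 1 3 4 6 2 7 8].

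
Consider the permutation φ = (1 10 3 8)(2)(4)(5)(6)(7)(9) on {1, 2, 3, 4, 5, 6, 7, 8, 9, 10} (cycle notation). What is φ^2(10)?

10 lies in the 4-cycle (1 10 3 8).
Advancing 2 steps from 10: 10 → 3 → 8.

8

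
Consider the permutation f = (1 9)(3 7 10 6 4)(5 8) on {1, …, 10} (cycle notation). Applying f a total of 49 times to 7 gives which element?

3

7 lies in the 5-cycle (3 7 10 6 4).
Powers repeat with period 5 on this cycle, and 49 mod 5 = 4, so f^49(7) = f^4(7).
Stepping 4 places around the cycle: 7 → 10 → 6 → 4 → 3.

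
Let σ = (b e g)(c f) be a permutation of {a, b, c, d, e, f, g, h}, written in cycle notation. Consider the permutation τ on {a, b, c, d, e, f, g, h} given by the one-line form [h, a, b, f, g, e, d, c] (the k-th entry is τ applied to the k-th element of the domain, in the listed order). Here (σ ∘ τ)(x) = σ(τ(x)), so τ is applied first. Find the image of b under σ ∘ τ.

a

First apply τ: τ(b) = a, then σ(a) = a. Thus (σ ∘ τ)(b) = a.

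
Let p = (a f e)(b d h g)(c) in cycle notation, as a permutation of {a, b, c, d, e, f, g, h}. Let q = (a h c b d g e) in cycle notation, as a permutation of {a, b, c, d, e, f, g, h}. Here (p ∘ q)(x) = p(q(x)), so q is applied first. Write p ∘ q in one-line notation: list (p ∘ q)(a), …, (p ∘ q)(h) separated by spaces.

g h d b f e a c

Chase each element through q then p: a → h → g; b → d → h; c → b → d; d → g → b; e → a → f; f → f → e; g → e → a; h → c → c.
So p ∘ q in one-line form is g h d b f e a c.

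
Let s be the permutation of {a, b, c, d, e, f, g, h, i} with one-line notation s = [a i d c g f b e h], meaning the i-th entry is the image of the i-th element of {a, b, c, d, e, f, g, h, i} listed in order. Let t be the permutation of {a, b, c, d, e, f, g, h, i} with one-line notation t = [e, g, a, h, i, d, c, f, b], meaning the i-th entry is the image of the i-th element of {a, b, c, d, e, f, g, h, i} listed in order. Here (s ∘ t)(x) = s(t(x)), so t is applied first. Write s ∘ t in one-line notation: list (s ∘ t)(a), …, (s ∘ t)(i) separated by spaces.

g b a e h c d f i

(s ∘ t)(x) = s(t(x)). Computing each image: s(t(a)) = s(e) = g, s(t(b)) = s(g) = b, s(t(c)) = s(a) = a, s(t(d)) = s(h) = e, s(t(e)) = s(i) = h, s(t(f)) = s(d) = c, s(t(g)) = s(c) = d, s(t(h)) = s(f) = f, s(t(i)) = s(b) = i.
Hence s ∘ t = [g b a e h c d f i].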